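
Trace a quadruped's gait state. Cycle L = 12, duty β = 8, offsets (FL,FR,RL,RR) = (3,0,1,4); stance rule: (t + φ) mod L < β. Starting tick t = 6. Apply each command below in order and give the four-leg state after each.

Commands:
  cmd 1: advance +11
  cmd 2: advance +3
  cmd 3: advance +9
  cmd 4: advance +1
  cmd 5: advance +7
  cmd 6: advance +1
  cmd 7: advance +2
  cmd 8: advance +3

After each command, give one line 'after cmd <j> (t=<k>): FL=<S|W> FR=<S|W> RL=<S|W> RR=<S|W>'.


start t=6: FL=W FR=S RL=S RR=W
cmd 1: advance +11 → t=17, phase=(8,5,6,9) → FL=W FR=S RL=S RR=W
cmd 2: advance +3 → t=20, phase=(11,8,9,0) → FL=W FR=W RL=W RR=S
cmd 3: advance +9 → t=29, phase=(8,5,6,9) → FL=W FR=S RL=S RR=W
cmd 4: advance +1 → t=30, phase=(9,6,7,10) → FL=W FR=S RL=S RR=W
cmd 5: advance +7 → t=37, phase=(4,1,2,5) → FL=S FR=S RL=S RR=S
cmd 6: advance +1 → t=38, phase=(5,2,3,6) → FL=S FR=S RL=S RR=S
cmd 7: advance +2 → t=40, phase=(7,4,5,8) → FL=S FR=S RL=S RR=W
cmd 8: advance +3 → t=43, phase=(10,7,8,11) → FL=W FR=S RL=W RR=W

after cmd 1 (t=17): FL=W FR=S RL=S RR=W
after cmd 2 (t=20): FL=W FR=W RL=W RR=S
after cmd 3 (t=29): FL=W FR=S RL=S RR=W
after cmd 4 (t=30): FL=W FR=S RL=S RR=W
after cmd 5 (t=37): FL=S FR=S RL=S RR=S
after cmd 6 (t=38): FL=S FR=S RL=S RR=S
after cmd 7 (t=40): FL=S FR=S RL=S RR=W
after cmd 8 (t=43): FL=W FR=S RL=W RR=W


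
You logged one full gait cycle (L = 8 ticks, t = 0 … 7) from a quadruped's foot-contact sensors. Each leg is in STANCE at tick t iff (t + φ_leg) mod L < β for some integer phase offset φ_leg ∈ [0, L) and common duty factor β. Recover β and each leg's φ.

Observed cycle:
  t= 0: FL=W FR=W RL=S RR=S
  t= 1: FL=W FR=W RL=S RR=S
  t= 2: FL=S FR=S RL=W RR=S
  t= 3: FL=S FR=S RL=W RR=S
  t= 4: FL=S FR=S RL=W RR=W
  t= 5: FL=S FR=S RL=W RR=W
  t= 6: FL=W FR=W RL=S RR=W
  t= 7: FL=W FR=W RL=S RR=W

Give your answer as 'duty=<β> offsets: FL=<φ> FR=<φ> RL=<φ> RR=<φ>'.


duty β = stance ticks per leg = 4
FL: stance ticks = 4; W→S at t=2 → φ=6
FR: stance ticks = 4; W→S at t=2 → φ=6
RL: stance ticks = 4; W→S at t=6 → φ=2
RR: stance ticks = 4; W→S at t=0 → φ=0

duty=4 offsets: FL=6 FR=6 RL=2 RR=0


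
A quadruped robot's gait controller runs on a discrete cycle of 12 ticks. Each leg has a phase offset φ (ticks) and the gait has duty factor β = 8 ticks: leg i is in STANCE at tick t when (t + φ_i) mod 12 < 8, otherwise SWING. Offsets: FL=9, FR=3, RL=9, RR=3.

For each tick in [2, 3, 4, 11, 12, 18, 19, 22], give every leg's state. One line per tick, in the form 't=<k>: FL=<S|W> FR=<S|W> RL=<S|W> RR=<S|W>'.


t=2: phase=(11,5,11,5) vs β=8 → FL=W FR=S RL=W RR=S
t=3: phase=(0,6,0,6) vs β=8 → FL=S FR=S RL=S RR=S
t=4: phase=(1,7,1,7) vs β=8 → FL=S FR=S RL=S RR=S
t=11: phase=(8,2,8,2) vs β=8 → FL=W FR=S RL=W RR=S
t=12: phase=(9,3,9,3) vs β=8 → FL=W FR=S RL=W RR=S
t=18: phase=(3,9,3,9) vs β=8 → FL=S FR=W RL=S RR=W
t=19: phase=(4,10,4,10) vs β=8 → FL=S FR=W RL=S RR=W
t=22: phase=(7,1,7,1) vs β=8 → FL=S FR=S RL=S RR=S

t=2: FL=W FR=S RL=W RR=S
t=3: FL=S FR=S RL=S RR=S
t=4: FL=S FR=S RL=S RR=S
t=11: FL=W FR=S RL=W RR=S
t=12: FL=W FR=S RL=W RR=S
t=18: FL=S FR=W RL=S RR=W
t=19: FL=S FR=W RL=S RR=W
t=22: FL=S FR=S RL=S RR=S


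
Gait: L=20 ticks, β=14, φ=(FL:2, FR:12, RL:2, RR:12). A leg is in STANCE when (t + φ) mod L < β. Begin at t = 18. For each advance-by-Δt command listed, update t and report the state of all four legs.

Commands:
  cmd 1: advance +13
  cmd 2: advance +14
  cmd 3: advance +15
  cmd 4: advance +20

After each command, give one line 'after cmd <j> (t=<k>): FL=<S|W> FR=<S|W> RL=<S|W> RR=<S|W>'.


start t=18: FL=S FR=S RL=S RR=S
cmd 1: advance +13 → t=31, phase=(13,3,13,3) → FL=S FR=S RL=S RR=S
cmd 2: advance +14 → t=45, phase=(7,17,7,17) → FL=S FR=W RL=S RR=W
cmd 3: advance +15 → t=60, phase=(2,12,2,12) → FL=S FR=S RL=S RR=S
cmd 4: advance +20 → t=80, phase=(2,12,2,12) → FL=S FR=S RL=S RR=S

after cmd 1 (t=31): FL=S FR=S RL=S RR=S
after cmd 2 (t=45): FL=S FR=W RL=S RR=W
after cmd 3 (t=60): FL=S FR=S RL=S RR=S
after cmd 4 (t=80): FL=S FR=S RL=S RR=S


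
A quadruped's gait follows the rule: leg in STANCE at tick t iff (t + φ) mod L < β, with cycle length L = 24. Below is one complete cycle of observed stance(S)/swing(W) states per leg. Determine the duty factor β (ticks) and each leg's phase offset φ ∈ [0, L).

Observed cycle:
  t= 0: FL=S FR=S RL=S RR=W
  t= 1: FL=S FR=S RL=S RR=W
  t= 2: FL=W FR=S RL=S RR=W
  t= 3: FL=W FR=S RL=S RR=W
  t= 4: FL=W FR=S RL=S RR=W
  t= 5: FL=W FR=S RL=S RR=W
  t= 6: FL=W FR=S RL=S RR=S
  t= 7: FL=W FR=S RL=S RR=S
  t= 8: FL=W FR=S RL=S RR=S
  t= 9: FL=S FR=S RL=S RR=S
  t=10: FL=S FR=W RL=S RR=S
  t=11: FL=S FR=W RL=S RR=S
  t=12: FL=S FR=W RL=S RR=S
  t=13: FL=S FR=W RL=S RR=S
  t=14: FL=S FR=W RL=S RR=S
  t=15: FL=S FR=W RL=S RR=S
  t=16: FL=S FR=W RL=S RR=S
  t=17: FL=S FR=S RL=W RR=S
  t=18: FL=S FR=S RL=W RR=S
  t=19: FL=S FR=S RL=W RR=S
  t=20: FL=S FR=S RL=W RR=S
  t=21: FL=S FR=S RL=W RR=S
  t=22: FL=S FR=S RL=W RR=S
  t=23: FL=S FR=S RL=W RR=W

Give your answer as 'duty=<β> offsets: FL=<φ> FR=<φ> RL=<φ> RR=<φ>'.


duty β = stance ticks per leg = 17
FL: stance ticks = 17; W→S at t=9 → φ=15
FR: stance ticks = 17; W→S at t=17 → φ=7
RL: stance ticks = 17; W→S at t=0 → φ=0
RR: stance ticks = 17; W→S at t=6 → φ=18

duty=17 offsets: FL=15 FR=7 RL=0 RR=18


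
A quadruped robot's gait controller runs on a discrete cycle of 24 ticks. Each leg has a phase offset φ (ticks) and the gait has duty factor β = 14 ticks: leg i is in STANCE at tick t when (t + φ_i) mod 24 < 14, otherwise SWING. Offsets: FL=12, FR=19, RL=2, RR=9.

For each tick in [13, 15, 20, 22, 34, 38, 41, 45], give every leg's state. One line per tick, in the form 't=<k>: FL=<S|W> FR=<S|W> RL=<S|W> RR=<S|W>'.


t=13: FL=S FR=S RL=W RR=W
t=15: FL=S FR=S RL=W RR=S
t=20: FL=S FR=W RL=W RR=S
t=22: FL=S FR=W RL=S RR=S
t=34: FL=W FR=S RL=S RR=W
t=38: FL=S FR=S RL=W RR=W
t=41: FL=S FR=S RL=W RR=S
t=45: FL=S FR=W RL=W RR=S

t=13: phase=(1,8,15,22) vs β=14 → FL=S FR=S RL=W RR=W
t=15: phase=(3,10,17,0) vs β=14 → FL=S FR=S RL=W RR=S
t=20: phase=(8,15,22,5) vs β=14 → FL=S FR=W RL=W RR=S
t=22: phase=(10,17,0,7) vs β=14 → FL=S FR=W RL=S RR=S
t=34: phase=(22,5,12,19) vs β=14 → FL=W FR=S RL=S RR=W
t=38: phase=(2,9,16,23) vs β=14 → FL=S FR=S RL=W RR=W
t=41: phase=(5,12,19,2) vs β=14 → FL=S FR=S RL=W RR=S
t=45: phase=(9,16,23,6) vs β=14 → FL=S FR=W RL=W RR=S


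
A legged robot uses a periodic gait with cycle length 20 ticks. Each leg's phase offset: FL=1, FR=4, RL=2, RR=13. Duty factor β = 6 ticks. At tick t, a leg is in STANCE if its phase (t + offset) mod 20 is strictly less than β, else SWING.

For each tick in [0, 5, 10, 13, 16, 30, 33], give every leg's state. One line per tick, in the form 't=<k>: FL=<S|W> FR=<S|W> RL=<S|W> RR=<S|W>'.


t=0: FL=S FR=S RL=S RR=W
t=5: FL=W FR=W RL=W RR=W
t=10: FL=W FR=W RL=W RR=S
t=13: FL=W FR=W RL=W RR=W
t=16: FL=W FR=S RL=W RR=W
t=30: FL=W FR=W RL=W RR=S
t=33: FL=W FR=W RL=W RR=W

t=0: phase=(1,4,2,13) vs β=6 → FL=S FR=S RL=S RR=W
t=5: phase=(6,9,7,18) vs β=6 → FL=W FR=W RL=W RR=W
t=10: phase=(11,14,12,3) vs β=6 → FL=W FR=W RL=W RR=S
t=13: phase=(14,17,15,6) vs β=6 → FL=W FR=W RL=W RR=W
t=16: phase=(17,0,18,9) vs β=6 → FL=W FR=S RL=W RR=W
t=30: phase=(11,14,12,3) vs β=6 → FL=W FR=W RL=W RR=S
t=33: phase=(14,17,15,6) vs β=6 → FL=W FR=W RL=W RR=W


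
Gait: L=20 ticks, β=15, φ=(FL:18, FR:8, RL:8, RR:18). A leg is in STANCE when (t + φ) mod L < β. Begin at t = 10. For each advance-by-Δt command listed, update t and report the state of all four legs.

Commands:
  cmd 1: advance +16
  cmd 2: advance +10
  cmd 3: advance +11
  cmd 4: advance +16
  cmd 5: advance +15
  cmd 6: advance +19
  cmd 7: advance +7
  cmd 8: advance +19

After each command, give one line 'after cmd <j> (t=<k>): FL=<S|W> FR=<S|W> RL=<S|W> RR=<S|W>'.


after cmd 1 (t=26): FL=S FR=S RL=S RR=S
after cmd 2 (t=36): FL=S FR=S RL=S RR=S
after cmd 3 (t=47): FL=S FR=W RL=W RR=S
after cmd 4 (t=63): FL=S FR=S RL=S RR=S
after cmd 5 (t=78): FL=W FR=S RL=S RR=W
after cmd 6 (t=97): FL=W FR=S RL=S RR=W
after cmd 7 (t=104): FL=S FR=S RL=S RR=S
after cmd 8 (t=123): FL=S FR=S RL=S RR=S

start t=10: FL=S FR=W RL=W RR=S
cmd 1: advance +16 → t=26, phase=(4,14,14,4) → FL=S FR=S RL=S RR=S
cmd 2: advance +10 → t=36, phase=(14,4,4,14) → FL=S FR=S RL=S RR=S
cmd 3: advance +11 → t=47, phase=(5,15,15,5) → FL=S FR=W RL=W RR=S
cmd 4: advance +16 → t=63, phase=(1,11,11,1) → FL=S FR=S RL=S RR=S
cmd 5: advance +15 → t=78, phase=(16,6,6,16) → FL=W FR=S RL=S RR=W
cmd 6: advance +19 → t=97, phase=(15,5,5,15) → FL=W FR=S RL=S RR=W
cmd 7: advance +7 → t=104, phase=(2,12,12,2) → FL=S FR=S RL=S RR=S
cmd 8: advance +19 → t=123, phase=(1,11,11,1) → FL=S FR=S RL=S RR=S


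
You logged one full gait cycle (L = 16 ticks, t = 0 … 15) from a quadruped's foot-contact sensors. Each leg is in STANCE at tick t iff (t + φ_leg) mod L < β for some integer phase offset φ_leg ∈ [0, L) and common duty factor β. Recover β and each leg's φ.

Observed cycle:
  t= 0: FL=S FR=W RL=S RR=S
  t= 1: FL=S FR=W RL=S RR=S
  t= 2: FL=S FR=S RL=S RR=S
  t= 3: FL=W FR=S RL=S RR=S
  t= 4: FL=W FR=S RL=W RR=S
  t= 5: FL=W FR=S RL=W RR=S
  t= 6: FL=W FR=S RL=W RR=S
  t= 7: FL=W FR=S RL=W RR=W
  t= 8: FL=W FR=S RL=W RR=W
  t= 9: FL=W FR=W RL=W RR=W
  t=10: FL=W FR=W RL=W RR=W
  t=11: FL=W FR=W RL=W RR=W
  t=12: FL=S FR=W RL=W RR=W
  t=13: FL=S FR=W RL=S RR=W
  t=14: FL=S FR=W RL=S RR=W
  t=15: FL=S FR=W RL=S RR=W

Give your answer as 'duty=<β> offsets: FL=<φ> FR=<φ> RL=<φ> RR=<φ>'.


duty=7 offsets: FL=4 FR=14 RL=3 RR=0

duty β = stance ticks per leg = 7
FL: stance ticks = 7; W→S at t=12 → φ=4
FR: stance ticks = 7; W→S at t=2 → φ=14
RL: stance ticks = 7; W→S at t=13 → φ=3
RR: stance ticks = 7; W→S at t=0 → φ=0


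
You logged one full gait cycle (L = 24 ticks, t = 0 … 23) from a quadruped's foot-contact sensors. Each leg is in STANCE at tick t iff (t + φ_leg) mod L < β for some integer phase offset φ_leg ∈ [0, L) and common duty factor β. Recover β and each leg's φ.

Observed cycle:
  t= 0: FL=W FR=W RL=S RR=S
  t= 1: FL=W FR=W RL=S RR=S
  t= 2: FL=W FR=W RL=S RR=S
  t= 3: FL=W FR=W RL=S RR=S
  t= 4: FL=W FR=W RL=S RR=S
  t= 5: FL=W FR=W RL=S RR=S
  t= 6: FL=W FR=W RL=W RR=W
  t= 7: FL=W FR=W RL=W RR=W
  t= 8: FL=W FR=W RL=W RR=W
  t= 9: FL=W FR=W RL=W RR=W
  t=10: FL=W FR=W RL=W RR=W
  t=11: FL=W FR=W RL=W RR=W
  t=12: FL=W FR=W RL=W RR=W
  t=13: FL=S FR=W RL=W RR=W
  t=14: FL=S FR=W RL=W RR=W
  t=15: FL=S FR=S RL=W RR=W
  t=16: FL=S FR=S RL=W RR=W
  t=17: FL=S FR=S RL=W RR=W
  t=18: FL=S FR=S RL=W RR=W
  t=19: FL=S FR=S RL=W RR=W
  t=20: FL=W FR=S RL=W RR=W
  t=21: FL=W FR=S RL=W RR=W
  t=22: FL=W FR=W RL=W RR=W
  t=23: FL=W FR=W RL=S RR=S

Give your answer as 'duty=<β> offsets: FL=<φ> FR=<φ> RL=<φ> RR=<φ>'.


duty=7 offsets: FL=11 FR=9 RL=1 RR=1

duty β = stance ticks per leg = 7
FL: stance ticks = 7; W→S at t=13 → φ=11
FR: stance ticks = 7; W→S at t=15 → φ=9
RL: stance ticks = 7; W→S at t=23 → φ=1
RR: stance ticks = 7; W→S at t=23 → φ=1


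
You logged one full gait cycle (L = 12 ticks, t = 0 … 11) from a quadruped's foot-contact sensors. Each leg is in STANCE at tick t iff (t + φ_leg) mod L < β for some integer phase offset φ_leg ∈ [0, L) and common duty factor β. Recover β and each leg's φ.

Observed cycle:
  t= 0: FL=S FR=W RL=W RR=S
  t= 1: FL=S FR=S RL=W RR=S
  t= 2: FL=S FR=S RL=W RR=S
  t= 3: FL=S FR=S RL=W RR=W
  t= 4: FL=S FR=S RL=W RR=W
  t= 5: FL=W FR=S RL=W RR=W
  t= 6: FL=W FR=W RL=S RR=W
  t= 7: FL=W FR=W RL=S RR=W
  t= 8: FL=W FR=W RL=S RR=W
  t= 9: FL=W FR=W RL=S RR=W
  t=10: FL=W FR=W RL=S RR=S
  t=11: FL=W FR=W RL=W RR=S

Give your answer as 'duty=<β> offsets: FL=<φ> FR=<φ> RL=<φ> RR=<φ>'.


duty=5 offsets: FL=0 FR=11 RL=6 RR=2

duty β = stance ticks per leg = 5
FL: stance ticks = 5; W→S at t=0 → φ=0
FR: stance ticks = 5; W→S at t=1 → φ=11
RL: stance ticks = 5; W→S at t=6 → φ=6
RR: stance ticks = 5; W→S at t=10 → φ=2


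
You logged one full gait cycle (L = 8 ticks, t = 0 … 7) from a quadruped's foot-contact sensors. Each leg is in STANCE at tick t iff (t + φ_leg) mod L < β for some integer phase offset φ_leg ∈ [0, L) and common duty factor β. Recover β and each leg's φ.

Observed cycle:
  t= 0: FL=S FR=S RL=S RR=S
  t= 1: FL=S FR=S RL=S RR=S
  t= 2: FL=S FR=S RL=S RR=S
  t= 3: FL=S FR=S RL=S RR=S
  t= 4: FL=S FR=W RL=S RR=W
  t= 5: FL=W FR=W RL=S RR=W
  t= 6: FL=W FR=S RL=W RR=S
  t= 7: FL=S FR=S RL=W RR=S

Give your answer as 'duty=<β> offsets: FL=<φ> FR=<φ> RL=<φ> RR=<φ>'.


duty=6 offsets: FL=1 FR=2 RL=0 RR=2

duty β = stance ticks per leg = 6
FL: stance ticks = 6; W→S at t=7 → φ=1
FR: stance ticks = 6; W→S at t=6 → φ=2
RL: stance ticks = 6; W→S at t=0 → φ=0
RR: stance ticks = 6; W→S at t=6 → φ=2


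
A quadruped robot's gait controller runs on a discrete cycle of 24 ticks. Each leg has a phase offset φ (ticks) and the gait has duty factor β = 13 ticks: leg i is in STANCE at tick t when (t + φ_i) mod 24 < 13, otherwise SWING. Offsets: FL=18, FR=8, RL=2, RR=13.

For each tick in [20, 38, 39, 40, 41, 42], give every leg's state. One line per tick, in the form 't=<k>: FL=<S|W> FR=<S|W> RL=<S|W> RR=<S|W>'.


t=20: phase=(14,4,22,9) vs β=13 → FL=W FR=S RL=W RR=S
t=38: phase=(8,22,16,3) vs β=13 → FL=S FR=W RL=W RR=S
t=39: phase=(9,23,17,4) vs β=13 → FL=S FR=W RL=W RR=S
t=40: phase=(10,0,18,5) vs β=13 → FL=S FR=S RL=W RR=S
t=41: phase=(11,1,19,6) vs β=13 → FL=S FR=S RL=W RR=S
t=42: phase=(12,2,20,7) vs β=13 → FL=S FR=S RL=W RR=S

t=20: FL=W FR=S RL=W RR=S
t=38: FL=S FR=W RL=W RR=S
t=39: FL=S FR=W RL=W RR=S
t=40: FL=S FR=S RL=W RR=S
t=41: FL=S FR=S RL=W RR=S
t=42: FL=S FR=S RL=W RR=S


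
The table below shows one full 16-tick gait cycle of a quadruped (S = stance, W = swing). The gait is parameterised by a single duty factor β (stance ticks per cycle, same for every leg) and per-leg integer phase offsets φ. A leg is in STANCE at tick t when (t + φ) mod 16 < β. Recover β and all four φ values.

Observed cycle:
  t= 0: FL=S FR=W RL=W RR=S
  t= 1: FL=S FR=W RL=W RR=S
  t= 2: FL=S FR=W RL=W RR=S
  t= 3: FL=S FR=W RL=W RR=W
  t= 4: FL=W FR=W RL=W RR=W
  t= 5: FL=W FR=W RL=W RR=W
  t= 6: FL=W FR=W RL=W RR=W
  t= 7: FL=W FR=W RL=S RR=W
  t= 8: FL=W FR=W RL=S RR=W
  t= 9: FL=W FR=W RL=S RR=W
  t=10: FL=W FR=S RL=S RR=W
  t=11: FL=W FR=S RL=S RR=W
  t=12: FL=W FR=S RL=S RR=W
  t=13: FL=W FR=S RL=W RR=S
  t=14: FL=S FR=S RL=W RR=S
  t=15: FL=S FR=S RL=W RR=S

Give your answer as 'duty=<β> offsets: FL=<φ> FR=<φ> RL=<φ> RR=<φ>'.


duty β = stance ticks per leg = 6
FL: stance ticks = 6; W→S at t=14 → φ=2
FR: stance ticks = 6; W→S at t=10 → φ=6
RL: stance ticks = 6; W→S at t=7 → φ=9
RR: stance ticks = 6; W→S at t=13 → φ=3

duty=6 offsets: FL=2 FR=6 RL=9 RR=3


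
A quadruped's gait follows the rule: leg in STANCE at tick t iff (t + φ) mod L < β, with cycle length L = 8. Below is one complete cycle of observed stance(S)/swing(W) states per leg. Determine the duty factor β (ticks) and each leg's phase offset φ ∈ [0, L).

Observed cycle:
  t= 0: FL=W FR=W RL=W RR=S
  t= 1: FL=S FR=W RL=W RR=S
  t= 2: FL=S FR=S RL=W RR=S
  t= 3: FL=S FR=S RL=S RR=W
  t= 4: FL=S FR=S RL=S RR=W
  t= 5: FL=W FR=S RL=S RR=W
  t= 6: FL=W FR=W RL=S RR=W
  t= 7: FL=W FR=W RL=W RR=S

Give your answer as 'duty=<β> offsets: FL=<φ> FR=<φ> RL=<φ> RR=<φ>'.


duty β = stance ticks per leg = 4
FL: stance ticks = 4; W→S at t=1 → φ=7
FR: stance ticks = 4; W→S at t=2 → φ=6
RL: stance ticks = 4; W→S at t=3 → φ=5
RR: stance ticks = 4; W→S at t=7 → φ=1

duty=4 offsets: FL=7 FR=6 RL=5 RR=1


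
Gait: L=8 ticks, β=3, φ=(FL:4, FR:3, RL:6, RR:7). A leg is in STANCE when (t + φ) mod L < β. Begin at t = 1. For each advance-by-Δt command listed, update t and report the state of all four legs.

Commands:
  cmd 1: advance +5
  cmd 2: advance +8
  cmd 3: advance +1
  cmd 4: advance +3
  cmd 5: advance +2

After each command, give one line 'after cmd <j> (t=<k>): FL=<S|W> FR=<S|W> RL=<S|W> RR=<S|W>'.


start t=1: FL=W FR=W RL=W RR=S
cmd 1: advance +5 → t=6, phase=(2,1,4,5) → FL=S FR=S RL=W RR=W
cmd 2: advance +8 → t=14, phase=(2,1,4,5) → FL=S FR=S RL=W RR=W
cmd 3: advance +1 → t=15, phase=(3,2,5,6) → FL=W FR=S RL=W RR=W
cmd 4: advance +3 → t=18, phase=(6,5,0,1) → FL=W FR=W RL=S RR=S
cmd 5: advance +2 → t=20, phase=(0,7,2,3) → FL=S FR=W RL=S RR=W

after cmd 1 (t=6): FL=S FR=S RL=W RR=W
after cmd 2 (t=14): FL=S FR=S RL=W RR=W
after cmd 3 (t=15): FL=W FR=S RL=W RR=W
after cmd 4 (t=18): FL=W FR=W RL=S RR=S
after cmd 5 (t=20): FL=S FR=W RL=S RR=W


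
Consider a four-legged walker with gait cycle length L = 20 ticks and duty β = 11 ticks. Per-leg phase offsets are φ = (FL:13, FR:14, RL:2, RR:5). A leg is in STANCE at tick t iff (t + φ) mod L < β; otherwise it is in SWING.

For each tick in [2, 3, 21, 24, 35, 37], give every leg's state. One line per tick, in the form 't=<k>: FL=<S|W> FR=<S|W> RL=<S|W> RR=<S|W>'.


t=2: phase=(15,16,4,7) vs β=11 → FL=W FR=W RL=S RR=S
t=3: phase=(16,17,5,8) vs β=11 → FL=W FR=W RL=S RR=S
t=21: phase=(14,15,3,6) vs β=11 → FL=W FR=W RL=S RR=S
t=24: phase=(17,18,6,9) vs β=11 → FL=W FR=W RL=S RR=S
t=35: phase=(8,9,17,0) vs β=11 → FL=S FR=S RL=W RR=S
t=37: phase=(10,11,19,2) vs β=11 → FL=S FR=W RL=W RR=S

t=2: FL=W FR=W RL=S RR=S
t=3: FL=W FR=W RL=S RR=S
t=21: FL=W FR=W RL=S RR=S
t=24: FL=W FR=W RL=S RR=S
t=35: FL=S FR=S RL=W RR=S
t=37: FL=S FR=W RL=W RR=S


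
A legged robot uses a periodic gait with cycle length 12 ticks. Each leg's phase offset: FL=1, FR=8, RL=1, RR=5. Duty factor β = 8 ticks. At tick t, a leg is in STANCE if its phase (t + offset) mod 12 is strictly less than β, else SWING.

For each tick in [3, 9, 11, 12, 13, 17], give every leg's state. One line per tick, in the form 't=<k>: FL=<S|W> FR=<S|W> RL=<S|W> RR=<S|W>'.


t=3: phase=(4,11,4,8) vs β=8 → FL=S FR=W RL=S RR=W
t=9: phase=(10,5,10,2) vs β=8 → FL=W FR=S RL=W RR=S
t=11: phase=(0,7,0,4) vs β=8 → FL=S FR=S RL=S RR=S
t=12: phase=(1,8,1,5) vs β=8 → FL=S FR=W RL=S RR=S
t=13: phase=(2,9,2,6) vs β=8 → FL=S FR=W RL=S RR=S
t=17: phase=(6,1,6,10) vs β=8 → FL=S FR=S RL=S RR=W

t=3: FL=S FR=W RL=S RR=W
t=9: FL=W FR=S RL=W RR=S
t=11: FL=S FR=S RL=S RR=S
t=12: FL=S FR=W RL=S RR=S
t=13: FL=S FR=W RL=S RR=S
t=17: FL=S FR=S RL=S RR=W


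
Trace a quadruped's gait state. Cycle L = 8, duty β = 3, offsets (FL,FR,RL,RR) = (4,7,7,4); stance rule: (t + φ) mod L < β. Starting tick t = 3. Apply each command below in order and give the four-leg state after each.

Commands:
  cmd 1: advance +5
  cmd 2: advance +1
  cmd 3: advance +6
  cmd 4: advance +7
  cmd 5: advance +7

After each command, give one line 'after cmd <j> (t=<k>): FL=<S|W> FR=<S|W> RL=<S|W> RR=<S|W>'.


start t=3: FL=W FR=S RL=S RR=W
cmd 1: advance +5 → t=8, phase=(4,7,7,4) → FL=W FR=W RL=W RR=W
cmd 2: advance +1 → t=9, phase=(5,0,0,5) → FL=W FR=S RL=S RR=W
cmd 3: advance +6 → t=15, phase=(3,6,6,3) → FL=W FR=W RL=W RR=W
cmd 4: advance +7 → t=22, phase=(2,5,5,2) → FL=S FR=W RL=W RR=S
cmd 5: advance +7 → t=29, phase=(1,4,4,1) → FL=S FR=W RL=W RR=S

after cmd 1 (t=8): FL=W FR=W RL=W RR=W
after cmd 2 (t=9): FL=W FR=S RL=S RR=W
after cmd 3 (t=15): FL=W FR=W RL=W RR=W
after cmd 4 (t=22): FL=S FR=W RL=W RR=S
after cmd 5 (t=29): FL=S FR=W RL=W RR=S


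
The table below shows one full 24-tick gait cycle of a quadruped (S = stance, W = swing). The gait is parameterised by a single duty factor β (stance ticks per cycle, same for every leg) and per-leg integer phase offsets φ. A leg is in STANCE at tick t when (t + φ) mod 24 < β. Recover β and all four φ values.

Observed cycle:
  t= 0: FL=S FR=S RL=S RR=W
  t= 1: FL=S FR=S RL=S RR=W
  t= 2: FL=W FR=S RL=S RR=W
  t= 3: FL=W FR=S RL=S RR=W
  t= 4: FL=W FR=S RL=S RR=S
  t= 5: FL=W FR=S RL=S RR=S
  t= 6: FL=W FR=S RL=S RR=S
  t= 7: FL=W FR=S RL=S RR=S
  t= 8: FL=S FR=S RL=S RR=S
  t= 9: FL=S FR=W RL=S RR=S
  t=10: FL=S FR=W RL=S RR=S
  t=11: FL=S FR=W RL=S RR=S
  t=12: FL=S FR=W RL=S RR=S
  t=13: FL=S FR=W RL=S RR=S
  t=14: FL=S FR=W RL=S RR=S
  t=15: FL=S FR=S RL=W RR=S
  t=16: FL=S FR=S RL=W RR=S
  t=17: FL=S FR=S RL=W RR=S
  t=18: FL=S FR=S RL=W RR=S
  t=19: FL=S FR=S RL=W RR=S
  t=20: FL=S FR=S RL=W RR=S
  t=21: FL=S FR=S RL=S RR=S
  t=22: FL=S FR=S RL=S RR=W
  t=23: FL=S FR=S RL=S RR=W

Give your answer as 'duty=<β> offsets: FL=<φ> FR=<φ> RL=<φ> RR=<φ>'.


duty=18 offsets: FL=16 FR=9 RL=3 RR=20

duty β = stance ticks per leg = 18
FL: stance ticks = 18; W→S at t=8 → φ=16
FR: stance ticks = 18; W→S at t=15 → φ=9
RL: stance ticks = 18; W→S at t=21 → φ=3
RR: stance ticks = 18; W→S at t=4 → φ=20


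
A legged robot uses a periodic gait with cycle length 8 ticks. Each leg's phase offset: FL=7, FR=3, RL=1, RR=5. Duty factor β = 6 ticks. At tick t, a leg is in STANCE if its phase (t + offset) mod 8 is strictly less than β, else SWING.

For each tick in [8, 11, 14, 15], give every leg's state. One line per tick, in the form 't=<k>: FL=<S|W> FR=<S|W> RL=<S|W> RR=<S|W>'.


t=8: phase=(7,3,1,5) vs β=6 → FL=W FR=S RL=S RR=S
t=11: phase=(2,6,4,0) vs β=6 → FL=S FR=W RL=S RR=S
t=14: phase=(5,1,7,3) vs β=6 → FL=S FR=S RL=W RR=S
t=15: phase=(6,2,0,4) vs β=6 → FL=W FR=S RL=S RR=S

t=8: FL=W FR=S RL=S RR=S
t=11: FL=S FR=W RL=S RR=S
t=14: FL=S FR=S RL=W RR=S
t=15: FL=W FR=S RL=S RR=S


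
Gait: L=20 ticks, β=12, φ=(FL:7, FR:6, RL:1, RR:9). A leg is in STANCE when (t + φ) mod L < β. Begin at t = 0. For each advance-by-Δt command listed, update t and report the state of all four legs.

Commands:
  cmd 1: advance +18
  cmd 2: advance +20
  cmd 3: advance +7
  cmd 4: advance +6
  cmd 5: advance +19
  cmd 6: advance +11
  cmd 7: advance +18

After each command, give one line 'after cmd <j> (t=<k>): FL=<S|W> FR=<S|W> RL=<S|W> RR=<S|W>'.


start t=0: FL=S FR=S RL=S RR=S
cmd 1: advance +18 → t=18, phase=(5,4,19,7) → FL=S FR=S RL=W RR=S
cmd 2: advance +20 → t=38, phase=(5,4,19,7) → FL=S FR=S RL=W RR=S
cmd 3: advance +7 → t=45, phase=(12,11,6,14) → FL=W FR=S RL=S RR=W
cmd 4: advance +6 → t=51, phase=(18,17,12,0) → FL=W FR=W RL=W RR=S
cmd 5: advance +19 → t=70, phase=(17,16,11,19) → FL=W FR=W RL=S RR=W
cmd 6: advance +11 → t=81, phase=(8,7,2,10) → FL=S FR=S RL=S RR=S
cmd 7: advance +18 → t=99, phase=(6,5,0,8) → FL=S FR=S RL=S RR=S

after cmd 1 (t=18): FL=S FR=S RL=W RR=S
after cmd 2 (t=38): FL=S FR=S RL=W RR=S
after cmd 3 (t=45): FL=W FR=S RL=S RR=W
after cmd 4 (t=51): FL=W FR=W RL=W RR=S
after cmd 5 (t=70): FL=W FR=W RL=S RR=W
after cmd 6 (t=81): FL=S FR=S RL=S RR=S
after cmd 7 (t=99): FL=S FR=S RL=S RR=S


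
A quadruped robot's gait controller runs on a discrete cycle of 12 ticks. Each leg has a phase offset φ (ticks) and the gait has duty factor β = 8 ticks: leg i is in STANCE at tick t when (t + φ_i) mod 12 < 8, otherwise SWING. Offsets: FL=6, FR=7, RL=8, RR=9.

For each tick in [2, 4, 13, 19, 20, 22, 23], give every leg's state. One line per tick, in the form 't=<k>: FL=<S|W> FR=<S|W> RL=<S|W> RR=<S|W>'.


t=2: FL=W FR=W RL=W RR=W
t=4: FL=W FR=W RL=S RR=S
t=13: FL=S FR=W RL=W RR=W
t=19: FL=S FR=S RL=S RR=S
t=20: FL=S FR=S RL=S RR=S
t=22: FL=S FR=S RL=S RR=S
t=23: FL=S FR=S RL=S RR=W

t=2: phase=(8,9,10,11) vs β=8 → FL=W FR=W RL=W RR=W
t=4: phase=(10,11,0,1) vs β=8 → FL=W FR=W RL=S RR=S
t=13: phase=(7,8,9,10) vs β=8 → FL=S FR=W RL=W RR=W
t=19: phase=(1,2,3,4) vs β=8 → FL=S FR=S RL=S RR=S
t=20: phase=(2,3,4,5) vs β=8 → FL=S FR=S RL=S RR=S
t=22: phase=(4,5,6,7) vs β=8 → FL=S FR=S RL=S RR=S
t=23: phase=(5,6,7,8) vs β=8 → FL=S FR=S RL=S RR=W


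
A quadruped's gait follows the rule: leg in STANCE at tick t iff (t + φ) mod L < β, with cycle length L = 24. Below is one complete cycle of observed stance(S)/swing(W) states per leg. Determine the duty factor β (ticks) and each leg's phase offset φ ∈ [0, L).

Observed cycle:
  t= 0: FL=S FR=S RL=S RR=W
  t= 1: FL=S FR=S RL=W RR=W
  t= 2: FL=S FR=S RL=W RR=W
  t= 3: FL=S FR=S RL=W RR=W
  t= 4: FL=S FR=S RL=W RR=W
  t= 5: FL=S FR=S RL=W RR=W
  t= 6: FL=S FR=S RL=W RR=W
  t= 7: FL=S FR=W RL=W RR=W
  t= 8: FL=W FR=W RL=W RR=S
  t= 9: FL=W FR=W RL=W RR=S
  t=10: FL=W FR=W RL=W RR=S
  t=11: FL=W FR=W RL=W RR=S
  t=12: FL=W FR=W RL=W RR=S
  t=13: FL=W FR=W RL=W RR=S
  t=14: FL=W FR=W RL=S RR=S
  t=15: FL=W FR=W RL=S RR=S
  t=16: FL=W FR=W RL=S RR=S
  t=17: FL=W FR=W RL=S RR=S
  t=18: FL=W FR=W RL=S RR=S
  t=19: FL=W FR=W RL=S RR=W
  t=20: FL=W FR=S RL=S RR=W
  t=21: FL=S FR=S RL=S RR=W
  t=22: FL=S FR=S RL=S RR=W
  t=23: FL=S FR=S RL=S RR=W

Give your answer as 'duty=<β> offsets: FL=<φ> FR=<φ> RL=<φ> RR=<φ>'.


duty β = stance ticks per leg = 11
FL: stance ticks = 11; W→S at t=21 → φ=3
FR: stance ticks = 11; W→S at t=20 → φ=4
RL: stance ticks = 11; W→S at t=14 → φ=10
RR: stance ticks = 11; W→S at t=8 → φ=16

duty=11 offsets: FL=3 FR=4 RL=10 RR=16


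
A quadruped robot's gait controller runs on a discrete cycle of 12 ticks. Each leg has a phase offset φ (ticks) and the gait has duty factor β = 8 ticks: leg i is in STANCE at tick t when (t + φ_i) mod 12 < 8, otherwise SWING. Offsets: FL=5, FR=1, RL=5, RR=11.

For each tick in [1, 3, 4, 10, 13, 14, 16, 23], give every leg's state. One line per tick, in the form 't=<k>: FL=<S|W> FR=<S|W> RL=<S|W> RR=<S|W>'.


t=1: phase=(6,2,6,0) vs β=8 → FL=S FR=S RL=S RR=S
t=3: phase=(8,4,8,2) vs β=8 → FL=W FR=S RL=W RR=S
t=4: phase=(9,5,9,3) vs β=8 → FL=W FR=S RL=W RR=S
t=10: phase=(3,11,3,9) vs β=8 → FL=S FR=W RL=S RR=W
t=13: phase=(6,2,6,0) vs β=8 → FL=S FR=S RL=S RR=S
t=14: phase=(7,3,7,1) vs β=8 → FL=S FR=S RL=S RR=S
t=16: phase=(9,5,9,3) vs β=8 → FL=W FR=S RL=W RR=S
t=23: phase=(4,0,4,10) vs β=8 → FL=S FR=S RL=S RR=W

t=1: FL=S FR=S RL=S RR=S
t=3: FL=W FR=S RL=W RR=S
t=4: FL=W FR=S RL=W RR=S
t=10: FL=S FR=W RL=S RR=W
t=13: FL=S FR=S RL=S RR=S
t=14: FL=S FR=S RL=S RR=S
t=16: FL=W FR=S RL=W RR=S
t=23: FL=S FR=S RL=S RR=W


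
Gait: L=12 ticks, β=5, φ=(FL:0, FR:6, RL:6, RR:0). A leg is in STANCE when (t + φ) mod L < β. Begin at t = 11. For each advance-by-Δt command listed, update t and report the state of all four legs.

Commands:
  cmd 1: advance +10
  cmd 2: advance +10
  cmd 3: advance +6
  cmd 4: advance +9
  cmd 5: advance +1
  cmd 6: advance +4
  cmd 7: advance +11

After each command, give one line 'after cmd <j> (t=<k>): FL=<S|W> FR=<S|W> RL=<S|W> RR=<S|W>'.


after cmd 1 (t=21): FL=W FR=S RL=S RR=W
after cmd 2 (t=31): FL=W FR=S RL=S RR=W
after cmd 3 (t=37): FL=S FR=W RL=W RR=S
after cmd 4 (t=46): FL=W FR=S RL=S RR=W
after cmd 5 (t=47): FL=W FR=W RL=W RR=W
after cmd 6 (t=51): FL=S FR=W RL=W RR=S
after cmd 7 (t=62): FL=S FR=W RL=W RR=S

start t=11: FL=W FR=W RL=W RR=W
cmd 1: advance +10 → t=21, phase=(9,3,3,9) → FL=W FR=S RL=S RR=W
cmd 2: advance +10 → t=31, phase=(7,1,1,7) → FL=W FR=S RL=S RR=W
cmd 3: advance +6 → t=37, phase=(1,7,7,1) → FL=S FR=W RL=W RR=S
cmd 4: advance +9 → t=46, phase=(10,4,4,10) → FL=W FR=S RL=S RR=W
cmd 5: advance +1 → t=47, phase=(11,5,5,11) → FL=W FR=W RL=W RR=W
cmd 6: advance +4 → t=51, phase=(3,9,9,3) → FL=S FR=W RL=W RR=S
cmd 7: advance +11 → t=62, phase=(2,8,8,2) → FL=S FR=W RL=W RR=S


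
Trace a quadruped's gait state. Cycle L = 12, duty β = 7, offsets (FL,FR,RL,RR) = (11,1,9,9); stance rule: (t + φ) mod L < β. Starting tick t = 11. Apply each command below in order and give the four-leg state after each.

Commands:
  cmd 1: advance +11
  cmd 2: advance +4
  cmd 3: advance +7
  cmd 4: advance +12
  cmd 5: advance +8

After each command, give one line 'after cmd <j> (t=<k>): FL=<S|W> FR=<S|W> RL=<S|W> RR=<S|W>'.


after cmd 1 (t=22): FL=W FR=W RL=W RR=W
after cmd 2 (t=26): FL=S FR=S RL=W RR=W
after cmd 3 (t=33): FL=W FR=W RL=S RR=S
after cmd 4 (t=45): FL=W FR=W RL=S RR=S
after cmd 5 (t=53): FL=S FR=S RL=S RR=S

start t=11: FL=W FR=S RL=W RR=W
cmd 1: advance +11 → t=22, phase=(9,11,7,7) → FL=W FR=W RL=W RR=W
cmd 2: advance +4 → t=26, phase=(1,3,11,11) → FL=S FR=S RL=W RR=W
cmd 3: advance +7 → t=33, phase=(8,10,6,6) → FL=W FR=W RL=S RR=S
cmd 4: advance +12 → t=45, phase=(8,10,6,6) → FL=W FR=W RL=S RR=S
cmd 5: advance +8 → t=53, phase=(4,6,2,2) → FL=S FR=S RL=S RR=S


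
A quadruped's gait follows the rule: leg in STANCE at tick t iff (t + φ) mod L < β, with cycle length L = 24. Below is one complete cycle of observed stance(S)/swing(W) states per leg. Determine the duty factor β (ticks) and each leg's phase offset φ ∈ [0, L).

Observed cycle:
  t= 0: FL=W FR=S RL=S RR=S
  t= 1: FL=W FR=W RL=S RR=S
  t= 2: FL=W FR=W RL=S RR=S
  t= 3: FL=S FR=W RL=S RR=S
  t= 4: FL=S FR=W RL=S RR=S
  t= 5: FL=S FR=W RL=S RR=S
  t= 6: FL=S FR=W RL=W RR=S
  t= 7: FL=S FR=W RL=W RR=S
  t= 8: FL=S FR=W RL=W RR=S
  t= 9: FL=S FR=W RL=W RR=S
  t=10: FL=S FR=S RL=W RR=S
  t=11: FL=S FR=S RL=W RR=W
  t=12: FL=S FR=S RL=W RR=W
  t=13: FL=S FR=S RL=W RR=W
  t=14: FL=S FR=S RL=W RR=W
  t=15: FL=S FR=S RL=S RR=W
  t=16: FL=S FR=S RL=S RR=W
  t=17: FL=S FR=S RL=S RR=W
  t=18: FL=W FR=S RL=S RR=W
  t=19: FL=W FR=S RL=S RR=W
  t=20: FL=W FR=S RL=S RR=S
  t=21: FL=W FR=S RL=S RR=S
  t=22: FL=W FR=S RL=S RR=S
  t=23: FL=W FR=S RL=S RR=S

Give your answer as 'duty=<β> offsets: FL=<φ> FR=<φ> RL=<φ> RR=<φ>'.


duty=15 offsets: FL=21 FR=14 RL=9 RR=4

duty β = stance ticks per leg = 15
FL: stance ticks = 15; W→S at t=3 → φ=21
FR: stance ticks = 15; W→S at t=10 → φ=14
RL: stance ticks = 15; W→S at t=15 → φ=9
RR: stance ticks = 15; W→S at t=20 → φ=4


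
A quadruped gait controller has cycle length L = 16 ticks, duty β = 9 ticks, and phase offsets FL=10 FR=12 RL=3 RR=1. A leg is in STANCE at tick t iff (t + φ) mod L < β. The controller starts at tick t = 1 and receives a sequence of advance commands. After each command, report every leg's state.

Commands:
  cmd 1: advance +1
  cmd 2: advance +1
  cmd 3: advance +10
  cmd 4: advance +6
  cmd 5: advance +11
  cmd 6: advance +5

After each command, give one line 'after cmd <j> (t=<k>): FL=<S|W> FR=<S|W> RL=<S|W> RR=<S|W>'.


start t=1: FL=W FR=W RL=S RR=S
cmd 1: advance +1 → t=2, phase=(12,14,5,3) → FL=W FR=W RL=S RR=S
cmd 2: advance +1 → t=3, phase=(13,15,6,4) → FL=W FR=W RL=S RR=S
cmd 3: advance +10 → t=13, phase=(7,9,0,14) → FL=S FR=W RL=S RR=W
cmd 4: advance +6 → t=19, phase=(13,15,6,4) → FL=W FR=W RL=S RR=S
cmd 5: advance +11 → t=30, phase=(8,10,1,15) → FL=S FR=W RL=S RR=W
cmd 6: advance +5 → t=35, phase=(13,15,6,4) → FL=W FR=W RL=S RR=S

after cmd 1 (t=2): FL=W FR=W RL=S RR=S
after cmd 2 (t=3): FL=W FR=W RL=S RR=S
after cmd 3 (t=13): FL=S FR=W RL=S RR=W
after cmd 4 (t=19): FL=W FR=W RL=S RR=S
after cmd 5 (t=30): FL=S FR=W RL=S RR=W
after cmd 6 (t=35): FL=W FR=W RL=S RR=S


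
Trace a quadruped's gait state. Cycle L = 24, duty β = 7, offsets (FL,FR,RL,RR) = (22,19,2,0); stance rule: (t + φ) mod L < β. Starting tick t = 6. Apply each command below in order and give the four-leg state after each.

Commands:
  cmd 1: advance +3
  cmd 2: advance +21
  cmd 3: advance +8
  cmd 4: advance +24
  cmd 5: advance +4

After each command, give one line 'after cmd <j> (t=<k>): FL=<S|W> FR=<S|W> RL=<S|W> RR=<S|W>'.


start t=6: FL=S FR=S RL=W RR=S
cmd 1: advance +3 → t=9, phase=(7,4,11,9) → FL=W FR=S RL=W RR=W
cmd 2: advance +21 → t=30, phase=(4,1,8,6) → FL=S FR=S RL=W RR=S
cmd 3: advance +8 → t=38, phase=(12,9,16,14) → FL=W FR=W RL=W RR=W
cmd 4: advance +24 → t=62, phase=(12,9,16,14) → FL=W FR=W RL=W RR=W
cmd 5: advance +4 → t=66, phase=(16,13,20,18) → FL=W FR=W RL=W RR=W

after cmd 1 (t=9): FL=W FR=S RL=W RR=W
after cmd 2 (t=30): FL=S FR=S RL=W RR=S
after cmd 3 (t=38): FL=W FR=W RL=W RR=W
after cmd 4 (t=62): FL=W FR=W RL=W RR=W
after cmd 5 (t=66): FL=W FR=W RL=W RR=W


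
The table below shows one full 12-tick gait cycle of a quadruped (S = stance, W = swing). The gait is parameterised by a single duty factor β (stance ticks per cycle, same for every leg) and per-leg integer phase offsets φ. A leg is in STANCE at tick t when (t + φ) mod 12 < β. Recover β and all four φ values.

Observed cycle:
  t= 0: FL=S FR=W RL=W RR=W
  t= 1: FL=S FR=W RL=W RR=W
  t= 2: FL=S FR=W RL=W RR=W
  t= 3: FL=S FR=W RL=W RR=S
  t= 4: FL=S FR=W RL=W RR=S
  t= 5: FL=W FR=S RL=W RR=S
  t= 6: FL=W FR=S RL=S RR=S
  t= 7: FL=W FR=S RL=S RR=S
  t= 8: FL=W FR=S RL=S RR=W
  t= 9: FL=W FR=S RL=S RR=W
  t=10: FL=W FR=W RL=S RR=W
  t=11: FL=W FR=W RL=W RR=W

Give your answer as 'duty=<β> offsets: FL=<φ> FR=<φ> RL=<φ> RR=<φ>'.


duty β = stance ticks per leg = 5
FL: stance ticks = 5; W→S at t=0 → φ=0
FR: stance ticks = 5; W→S at t=5 → φ=7
RL: stance ticks = 5; W→S at t=6 → φ=6
RR: stance ticks = 5; W→S at t=3 → φ=9

duty=5 offsets: FL=0 FR=7 RL=6 RR=9


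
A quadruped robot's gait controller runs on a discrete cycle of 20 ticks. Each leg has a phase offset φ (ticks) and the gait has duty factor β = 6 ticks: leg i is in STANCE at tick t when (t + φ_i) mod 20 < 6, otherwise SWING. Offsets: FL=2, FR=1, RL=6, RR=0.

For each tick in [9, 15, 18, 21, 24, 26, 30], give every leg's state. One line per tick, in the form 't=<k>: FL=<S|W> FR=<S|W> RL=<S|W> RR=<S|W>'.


t=9: FL=W FR=W RL=W RR=W
t=15: FL=W FR=W RL=S RR=W
t=18: FL=S FR=W RL=S RR=W
t=21: FL=S FR=S RL=W RR=S
t=24: FL=W FR=S RL=W RR=S
t=26: FL=W FR=W RL=W RR=W
t=30: FL=W FR=W RL=W RR=W

t=9: phase=(11,10,15,9) vs β=6 → FL=W FR=W RL=W RR=W
t=15: phase=(17,16,1,15) vs β=6 → FL=W FR=W RL=S RR=W
t=18: phase=(0,19,4,18) vs β=6 → FL=S FR=W RL=S RR=W
t=21: phase=(3,2,7,1) vs β=6 → FL=S FR=S RL=W RR=S
t=24: phase=(6,5,10,4) vs β=6 → FL=W FR=S RL=W RR=S
t=26: phase=(8,7,12,6) vs β=6 → FL=W FR=W RL=W RR=W
t=30: phase=(12,11,16,10) vs β=6 → FL=W FR=W RL=W RR=W


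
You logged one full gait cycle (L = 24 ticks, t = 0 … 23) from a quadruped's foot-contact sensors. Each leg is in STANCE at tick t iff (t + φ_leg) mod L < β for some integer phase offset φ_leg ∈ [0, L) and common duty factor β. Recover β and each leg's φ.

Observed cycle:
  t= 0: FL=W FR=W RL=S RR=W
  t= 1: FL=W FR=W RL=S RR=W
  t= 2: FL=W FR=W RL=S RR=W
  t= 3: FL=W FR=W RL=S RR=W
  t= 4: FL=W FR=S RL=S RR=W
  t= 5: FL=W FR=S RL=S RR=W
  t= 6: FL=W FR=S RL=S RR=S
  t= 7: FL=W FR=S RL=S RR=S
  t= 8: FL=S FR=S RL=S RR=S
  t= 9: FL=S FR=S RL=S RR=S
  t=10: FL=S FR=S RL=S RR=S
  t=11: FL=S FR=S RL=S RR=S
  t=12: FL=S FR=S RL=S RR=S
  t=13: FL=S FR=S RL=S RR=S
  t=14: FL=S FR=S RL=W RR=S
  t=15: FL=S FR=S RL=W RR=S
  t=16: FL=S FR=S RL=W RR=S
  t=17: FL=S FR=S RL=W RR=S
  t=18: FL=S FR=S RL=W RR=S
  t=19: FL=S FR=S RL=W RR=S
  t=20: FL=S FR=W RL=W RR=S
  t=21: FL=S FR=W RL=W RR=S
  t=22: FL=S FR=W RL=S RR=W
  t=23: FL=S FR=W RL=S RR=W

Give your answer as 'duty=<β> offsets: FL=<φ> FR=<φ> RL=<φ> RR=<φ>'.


duty β = stance ticks per leg = 16
FL: stance ticks = 16; W→S at t=8 → φ=16
FR: stance ticks = 16; W→S at t=4 → φ=20
RL: stance ticks = 16; W→S at t=22 → φ=2
RR: stance ticks = 16; W→S at t=6 → φ=18

duty=16 offsets: FL=16 FR=20 RL=2 RR=18


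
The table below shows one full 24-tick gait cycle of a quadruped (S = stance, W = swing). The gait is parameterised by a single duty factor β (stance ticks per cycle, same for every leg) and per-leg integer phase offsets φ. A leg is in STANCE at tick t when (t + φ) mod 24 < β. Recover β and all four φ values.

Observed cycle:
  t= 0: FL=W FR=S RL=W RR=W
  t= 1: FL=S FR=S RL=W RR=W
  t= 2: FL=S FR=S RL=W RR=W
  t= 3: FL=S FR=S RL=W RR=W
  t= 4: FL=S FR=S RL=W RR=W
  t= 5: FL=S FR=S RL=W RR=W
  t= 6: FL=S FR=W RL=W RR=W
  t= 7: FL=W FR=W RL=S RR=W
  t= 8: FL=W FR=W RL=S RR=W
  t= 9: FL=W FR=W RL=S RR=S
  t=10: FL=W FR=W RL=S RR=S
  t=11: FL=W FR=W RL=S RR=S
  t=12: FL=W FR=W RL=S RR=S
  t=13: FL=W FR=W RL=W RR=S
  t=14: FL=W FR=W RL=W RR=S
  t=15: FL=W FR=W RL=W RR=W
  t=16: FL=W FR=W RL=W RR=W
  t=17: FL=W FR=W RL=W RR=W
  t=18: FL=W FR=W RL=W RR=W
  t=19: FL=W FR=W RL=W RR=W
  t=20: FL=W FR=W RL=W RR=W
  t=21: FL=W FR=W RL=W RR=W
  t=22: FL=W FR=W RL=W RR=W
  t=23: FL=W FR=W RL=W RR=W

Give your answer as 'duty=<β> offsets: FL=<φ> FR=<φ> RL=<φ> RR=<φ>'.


duty β = stance ticks per leg = 6
FL: stance ticks = 6; W→S at t=1 → φ=23
FR: stance ticks = 6; W→S at t=0 → φ=0
RL: stance ticks = 6; W→S at t=7 → φ=17
RR: stance ticks = 6; W→S at t=9 → φ=15

duty=6 offsets: FL=23 FR=0 RL=17 RR=15


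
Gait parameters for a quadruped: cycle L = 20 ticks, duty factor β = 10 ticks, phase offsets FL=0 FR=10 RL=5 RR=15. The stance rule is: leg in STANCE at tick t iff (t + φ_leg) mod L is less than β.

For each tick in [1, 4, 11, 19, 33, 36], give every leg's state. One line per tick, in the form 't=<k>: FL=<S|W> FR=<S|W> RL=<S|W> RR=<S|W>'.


t=1: FL=S FR=W RL=S RR=W
t=4: FL=S FR=W RL=S RR=W
t=11: FL=W FR=S RL=W RR=S
t=19: FL=W FR=S RL=S RR=W
t=33: FL=W FR=S RL=W RR=S
t=36: FL=W FR=S RL=S RR=W

t=1: phase=(1,11,6,16) vs β=10 → FL=S FR=W RL=S RR=W
t=4: phase=(4,14,9,19) vs β=10 → FL=S FR=W RL=S RR=W
t=11: phase=(11,1,16,6) vs β=10 → FL=W FR=S RL=W RR=S
t=19: phase=(19,9,4,14) vs β=10 → FL=W FR=S RL=S RR=W
t=33: phase=(13,3,18,8) vs β=10 → FL=W FR=S RL=W RR=S
t=36: phase=(16,6,1,11) vs β=10 → FL=W FR=S RL=S RR=W


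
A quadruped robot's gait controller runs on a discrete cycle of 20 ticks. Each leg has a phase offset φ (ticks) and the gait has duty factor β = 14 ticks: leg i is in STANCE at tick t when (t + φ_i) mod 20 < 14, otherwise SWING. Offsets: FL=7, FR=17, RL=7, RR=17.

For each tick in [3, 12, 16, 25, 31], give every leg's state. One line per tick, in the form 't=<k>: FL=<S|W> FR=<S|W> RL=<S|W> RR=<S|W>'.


t=3: FL=S FR=S RL=S RR=S
t=12: FL=W FR=S RL=W RR=S
t=16: FL=S FR=S RL=S RR=S
t=25: FL=S FR=S RL=S RR=S
t=31: FL=W FR=S RL=W RR=S

t=3: phase=(10,0,10,0) vs β=14 → FL=S FR=S RL=S RR=S
t=12: phase=(19,9,19,9) vs β=14 → FL=W FR=S RL=W RR=S
t=16: phase=(3,13,3,13) vs β=14 → FL=S FR=S RL=S RR=S
t=25: phase=(12,2,12,2) vs β=14 → FL=S FR=S RL=S RR=S
t=31: phase=(18,8,18,8) vs β=14 → FL=W FR=S RL=W RR=S


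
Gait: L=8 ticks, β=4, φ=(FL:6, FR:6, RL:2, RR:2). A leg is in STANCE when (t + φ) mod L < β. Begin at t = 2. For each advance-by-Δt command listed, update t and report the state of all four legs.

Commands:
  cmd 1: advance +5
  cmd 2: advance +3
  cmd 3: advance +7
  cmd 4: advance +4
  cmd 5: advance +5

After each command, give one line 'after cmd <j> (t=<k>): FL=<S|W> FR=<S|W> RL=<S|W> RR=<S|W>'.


after cmd 1 (t=7): FL=W FR=W RL=S RR=S
after cmd 2 (t=10): FL=S FR=S RL=W RR=W
after cmd 3 (t=17): FL=W FR=W RL=S RR=S
after cmd 4 (t=21): FL=S FR=S RL=W RR=W
after cmd 5 (t=26): FL=S FR=S RL=W RR=W

start t=2: FL=S FR=S RL=W RR=W
cmd 1: advance +5 → t=7, phase=(5,5,1,1) → FL=W FR=W RL=S RR=S
cmd 2: advance +3 → t=10, phase=(0,0,4,4) → FL=S FR=S RL=W RR=W
cmd 3: advance +7 → t=17, phase=(7,7,3,3) → FL=W FR=W RL=S RR=S
cmd 4: advance +4 → t=21, phase=(3,3,7,7) → FL=S FR=S RL=W RR=W
cmd 5: advance +5 → t=26, phase=(0,0,4,4) → FL=S FR=S RL=W RR=W


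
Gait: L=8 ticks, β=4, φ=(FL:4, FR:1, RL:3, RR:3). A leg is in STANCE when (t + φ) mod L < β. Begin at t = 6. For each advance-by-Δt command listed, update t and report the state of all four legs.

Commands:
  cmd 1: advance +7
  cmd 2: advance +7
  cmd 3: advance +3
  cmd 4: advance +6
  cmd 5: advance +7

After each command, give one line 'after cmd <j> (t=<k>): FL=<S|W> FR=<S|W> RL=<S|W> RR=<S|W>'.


start t=6: FL=S FR=W RL=S RR=S
cmd 1: advance +7 → t=13, phase=(1,6,0,0) → FL=S FR=W RL=S RR=S
cmd 2: advance +7 → t=20, phase=(0,5,7,7) → FL=S FR=W RL=W RR=W
cmd 3: advance +3 → t=23, phase=(3,0,2,2) → FL=S FR=S RL=S RR=S
cmd 4: advance +6 → t=29, phase=(1,6,0,0) → FL=S FR=W RL=S RR=S
cmd 5: advance +7 → t=36, phase=(0,5,7,7) → FL=S FR=W RL=W RR=W

after cmd 1 (t=13): FL=S FR=W RL=S RR=S
after cmd 2 (t=20): FL=S FR=W RL=W RR=W
after cmd 3 (t=23): FL=S FR=S RL=S RR=S
after cmd 4 (t=29): FL=S FR=W RL=S RR=S
after cmd 5 (t=36): FL=S FR=W RL=W RR=W


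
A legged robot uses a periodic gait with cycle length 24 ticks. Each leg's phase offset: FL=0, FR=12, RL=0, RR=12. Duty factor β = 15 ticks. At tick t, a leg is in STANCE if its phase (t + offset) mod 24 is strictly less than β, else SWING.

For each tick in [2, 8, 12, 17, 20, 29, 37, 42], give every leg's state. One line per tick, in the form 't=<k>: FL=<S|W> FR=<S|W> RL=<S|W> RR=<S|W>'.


t=2: FL=S FR=S RL=S RR=S
t=8: FL=S FR=W RL=S RR=W
t=12: FL=S FR=S RL=S RR=S
t=17: FL=W FR=S RL=W RR=S
t=20: FL=W FR=S RL=W RR=S
t=29: FL=S FR=W RL=S RR=W
t=37: FL=S FR=S RL=S RR=S
t=42: FL=W FR=S RL=W RR=S

t=2: phase=(2,14,2,14) vs β=15 → FL=S FR=S RL=S RR=S
t=8: phase=(8,20,8,20) vs β=15 → FL=S FR=W RL=S RR=W
t=12: phase=(12,0,12,0) vs β=15 → FL=S FR=S RL=S RR=S
t=17: phase=(17,5,17,5) vs β=15 → FL=W FR=S RL=W RR=S
t=20: phase=(20,8,20,8) vs β=15 → FL=W FR=S RL=W RR=S
t=29: phase=(5,17,5,17) vs β=15 → FL=S FR=W RL=S RR=W
t=37: phase=(13,1,13,1) vs β=15 → FL=S FR=S RL=S RR=S
t=42: phase=(18,6,18,6) vs β=15 → FL=W FR=S RL=W RR=S
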